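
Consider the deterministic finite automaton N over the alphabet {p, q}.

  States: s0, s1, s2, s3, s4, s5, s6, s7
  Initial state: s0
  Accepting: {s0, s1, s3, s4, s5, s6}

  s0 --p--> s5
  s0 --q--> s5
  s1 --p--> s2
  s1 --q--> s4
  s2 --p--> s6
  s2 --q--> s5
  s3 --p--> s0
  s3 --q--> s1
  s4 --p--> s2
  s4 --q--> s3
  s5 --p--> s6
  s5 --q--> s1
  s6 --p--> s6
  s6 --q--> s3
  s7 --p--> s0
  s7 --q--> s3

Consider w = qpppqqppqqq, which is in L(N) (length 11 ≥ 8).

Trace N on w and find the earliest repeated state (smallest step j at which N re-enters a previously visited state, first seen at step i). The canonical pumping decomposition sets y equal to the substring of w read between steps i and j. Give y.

Run of N on w = q p p p q q p p q q q:
  step 0: s0  (start)
  step 1: s5  (read q: s0→s5)
  step 2: s6  (read p: s5→s6)
  step 3: s6  (read p: s6→s6)   ← first repeat (s6 seen earlier)
  step 4: s6  (read p: s6→s6)
  step 5: s3  (read q: s6→s3)
  step 6: s1  (read q: s3→s1)
  step 7: s2  (read p: s1→s2)
  step 8: s6  (read p: s2→s6)
  step 9: s3  (read q: s6→s3)
  step 10: s1  (read q: s3→s1)
  step 11: s4  (read q: s1→s4)

So i = 2, j = 3, giving x = w[0:2] = qp, y = w[2:3] = p, z = w[3:11] = pqqppqqq.
Check: |xy| = 3 ≤ 8 and |y| = 1 ≥ 1. Reading y takes N from s6 back to s6, so every xyⁱz is accepted.
Pumping length from the standard proof: p = 8 (the number of states). The repeated state found above gives |xy| = j ≤ 8 and |y| = j − i ≥ 1.

p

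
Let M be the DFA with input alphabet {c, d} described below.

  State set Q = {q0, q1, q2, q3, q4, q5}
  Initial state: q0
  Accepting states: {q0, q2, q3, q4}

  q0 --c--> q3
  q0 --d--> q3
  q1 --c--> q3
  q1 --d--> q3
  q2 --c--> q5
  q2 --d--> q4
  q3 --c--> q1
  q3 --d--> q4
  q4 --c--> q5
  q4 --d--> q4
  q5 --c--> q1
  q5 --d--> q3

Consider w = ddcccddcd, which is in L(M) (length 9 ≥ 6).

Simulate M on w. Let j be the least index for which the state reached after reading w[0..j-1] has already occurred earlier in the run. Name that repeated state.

q3

State sequence: q0 -d-> q3 -d-> q4 -c-> q5 -c-> q1 -c-> q3 -d-> q4 -d-> q4 -c-> q5 -d-> q3
First repeat at step 5: q3 was already visited.

The earliest repeat is at step j = 5: M is in q3, which it already visited at step i = 1.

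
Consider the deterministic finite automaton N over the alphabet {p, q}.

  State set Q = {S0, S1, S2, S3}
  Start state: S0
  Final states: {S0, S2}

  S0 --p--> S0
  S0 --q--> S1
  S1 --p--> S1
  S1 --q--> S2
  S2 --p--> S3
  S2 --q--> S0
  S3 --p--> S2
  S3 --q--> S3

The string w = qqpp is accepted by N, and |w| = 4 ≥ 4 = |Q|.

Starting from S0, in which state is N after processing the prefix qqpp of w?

S2

Run of N on the first 4 characters of w = q q p p:
  step 0: S0  (start)
  step 1: S1  (read q: S0→S1)
  step 2: S2  (read q: S1→S2)
  step 3: S3  (read p: S2→S3)
  step 4: S2  (read p: S3→S2)

After reading 4 characters, N is in state S2.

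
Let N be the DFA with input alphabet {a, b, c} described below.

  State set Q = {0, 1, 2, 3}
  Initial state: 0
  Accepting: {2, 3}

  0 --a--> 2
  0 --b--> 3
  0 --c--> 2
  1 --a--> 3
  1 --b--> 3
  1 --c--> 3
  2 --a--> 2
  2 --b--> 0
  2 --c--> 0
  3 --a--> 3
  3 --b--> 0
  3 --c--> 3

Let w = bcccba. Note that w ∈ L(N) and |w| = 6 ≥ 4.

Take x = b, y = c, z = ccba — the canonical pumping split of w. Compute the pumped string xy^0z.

xy⁰z = xz = b·ccba = bccba.
Reading y = c takes N from 3 back to 3, so after x the machine is still in 3, and z then leads to the accepting state 2. Hence bccba ∈ L(N).

bccba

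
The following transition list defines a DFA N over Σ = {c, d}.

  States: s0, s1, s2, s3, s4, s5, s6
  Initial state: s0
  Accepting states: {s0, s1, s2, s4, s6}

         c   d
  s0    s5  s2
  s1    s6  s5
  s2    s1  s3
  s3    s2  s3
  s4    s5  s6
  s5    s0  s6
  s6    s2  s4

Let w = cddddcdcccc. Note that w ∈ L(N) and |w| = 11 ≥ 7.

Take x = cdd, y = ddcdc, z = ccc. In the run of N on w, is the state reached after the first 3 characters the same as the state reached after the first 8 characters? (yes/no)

no

State sequence: s0 -c-> s5 -d-> s6 -d-> s4 -d-> s6 -d-> s4 -c-> s5 -d-> s6 -c-> s2

After x (step 3): s4. After xy (step 8): s2.
They differ (s4 ≠ s2), so y is not a cycle from the state after x; this split is not the one the pumping-lemma construction produces, and pumping y need not keep the string in L(N).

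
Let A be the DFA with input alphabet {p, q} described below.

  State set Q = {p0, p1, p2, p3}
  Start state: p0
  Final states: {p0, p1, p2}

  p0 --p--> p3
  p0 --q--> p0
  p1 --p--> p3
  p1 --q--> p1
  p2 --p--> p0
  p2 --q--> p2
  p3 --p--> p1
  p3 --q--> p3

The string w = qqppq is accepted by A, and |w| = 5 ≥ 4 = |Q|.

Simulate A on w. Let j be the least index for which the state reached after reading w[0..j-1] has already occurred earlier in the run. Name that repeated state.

State sequence: p0 -q-> p0 -q-> p0 -p-> p3 -p-> p1 -q-> p1
First repeat at step 1: p0 was already visited.

The earliest repeat is at step j = 1: A is in p0, which it already visited at step i = 0.
Since A has 4 states, any run of length ≥ 4 visits 4+1 states, so by pigeonhole some state repeats within the first 4 steps — that repeat gives the pumpable loop.

p0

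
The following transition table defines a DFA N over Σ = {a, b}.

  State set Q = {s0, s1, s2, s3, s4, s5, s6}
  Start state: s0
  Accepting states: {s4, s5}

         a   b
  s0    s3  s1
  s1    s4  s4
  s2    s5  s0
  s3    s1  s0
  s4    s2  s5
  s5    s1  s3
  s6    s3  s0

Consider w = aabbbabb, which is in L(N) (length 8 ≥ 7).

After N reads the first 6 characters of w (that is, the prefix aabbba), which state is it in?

Run of N on the first 6 characters of w = a a b b b a:
  step 0: s0  (start)
  step 1: s3  (read a: s0→s3)
  step 2: s1  (read a: s3→s1)
  step 3: s4  (read b: s1→s4)
  step 4: s5  (read b: s4→s5)
  step 5: s3  (read b: s5→s3)
  step 6: s1  (read a: s3→s1)

After reading 6 characters, N is in state s1.

s1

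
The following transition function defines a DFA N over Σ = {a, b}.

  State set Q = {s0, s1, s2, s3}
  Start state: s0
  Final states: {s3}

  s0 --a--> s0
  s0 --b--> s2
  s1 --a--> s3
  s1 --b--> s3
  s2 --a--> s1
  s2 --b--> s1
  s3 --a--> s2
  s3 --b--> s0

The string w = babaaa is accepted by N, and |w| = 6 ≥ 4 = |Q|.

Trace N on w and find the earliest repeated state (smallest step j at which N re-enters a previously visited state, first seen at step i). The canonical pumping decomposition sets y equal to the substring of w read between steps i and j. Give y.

aba

Run of N on w = b a b a a a:
  step 0: s0  (start)
  step 1: s2  (read b: s0→s2)
  step 2: s1  (read a: s2→s1)
  step 3: s3  (read b: s1→s3)
  step 4: s2  (read a: s3→s2)   ← first repeat (s2 seen earlier)
  step 5: s1  (read a: s2→s1)
  step 6: s3  (read a: s1→s3)

So i = 1, j = 4, giving x = w[0:1] = b, y = w[1:4] = aba, z = w[4:6] = aa.
Check: |xy| = 4 ≤ 4 and |y| = 3 ≥ 1. Reading y takes N from s2 back to s2, so every xyⁱz is accepted.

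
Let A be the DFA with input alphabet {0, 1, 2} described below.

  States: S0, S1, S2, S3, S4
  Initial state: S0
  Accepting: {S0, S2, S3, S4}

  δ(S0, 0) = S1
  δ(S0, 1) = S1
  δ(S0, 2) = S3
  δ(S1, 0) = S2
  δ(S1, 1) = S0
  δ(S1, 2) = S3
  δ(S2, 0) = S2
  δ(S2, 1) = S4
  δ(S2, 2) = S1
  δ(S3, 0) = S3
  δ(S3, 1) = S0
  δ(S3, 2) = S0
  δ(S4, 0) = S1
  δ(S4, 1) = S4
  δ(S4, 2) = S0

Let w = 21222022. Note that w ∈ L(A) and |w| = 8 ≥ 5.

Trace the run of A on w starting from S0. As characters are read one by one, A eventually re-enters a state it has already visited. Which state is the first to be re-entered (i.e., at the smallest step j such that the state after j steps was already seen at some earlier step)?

S0

State sequence: S0 -2-> S3 -1-> S0 -2-> S3 -2-> S0 -2-> S3 -0-> S3 -2-> S0 -2-> S3
First repeat at step 2: S0 was already visited.

The earliest repeat is at step j = 2: A is in S0, which it already visited at step i = 0.
Since A has 5 states, any run of length ≥ 5 visits 5+1 states, so by pigeonhole some state repeats within the first 5 steps — that repeat gives the pumpable loop.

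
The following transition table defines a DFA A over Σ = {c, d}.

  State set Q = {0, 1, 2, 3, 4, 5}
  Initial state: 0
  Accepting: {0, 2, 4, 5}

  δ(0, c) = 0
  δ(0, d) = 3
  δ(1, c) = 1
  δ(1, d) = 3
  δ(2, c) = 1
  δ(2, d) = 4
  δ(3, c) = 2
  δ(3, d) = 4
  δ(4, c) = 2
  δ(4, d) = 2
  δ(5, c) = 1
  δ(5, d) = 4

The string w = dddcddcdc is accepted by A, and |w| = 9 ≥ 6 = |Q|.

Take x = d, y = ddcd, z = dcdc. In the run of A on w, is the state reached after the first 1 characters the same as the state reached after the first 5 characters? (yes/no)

Run of A on the first 5 characters of w = d d d c d:
  step 0: 0  (start)
  step 1: 3  (read d: 0→3)
  step 2: 4  (read d: 3→4)
  step 3: 2  (read d: 4→2)
  step 4: 1  (read c: 2→1)
  step 5: 3  (read d: 1→3)

After x (step 1): 3. After xy (step 5): 3.
They match, so y = ddcd drives A around a cycle from 3 back to itself; pumping y any number of times keeps A in 3 before reading z, and xyⁱz ∈ L(A) for every i ≥ 0.

yes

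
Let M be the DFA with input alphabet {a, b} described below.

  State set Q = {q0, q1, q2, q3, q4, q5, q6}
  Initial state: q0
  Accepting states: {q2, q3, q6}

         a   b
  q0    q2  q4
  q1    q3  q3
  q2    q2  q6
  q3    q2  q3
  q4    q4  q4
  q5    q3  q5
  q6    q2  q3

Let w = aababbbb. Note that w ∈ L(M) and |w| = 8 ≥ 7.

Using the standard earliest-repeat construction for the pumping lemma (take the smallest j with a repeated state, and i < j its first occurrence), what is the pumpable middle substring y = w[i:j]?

a

Run of M on w = a a b a b b b b:
  step 0: q0  (start)
  step 1: q2  (read a: q0→q2)
  step 2: q2  (read a: q2→q2)   ← first repeat (q2 seen earlier)
  step 3: q6  (read b: q2→q6)
  step 4: q2  (read a: q6→q2)
  step 5: q6  (read b: q2→q6)
  step 6: q3  (read b: q6→q3)
  step 7: q3  (read b: q3→q3)
  step 8: q3  (read b: q3→q3)

So i = 1, j = 2, giving x = w[0:1] = a, y = w[1:2] = a, z = w[2:8] = babbbb.
Check: |xy| = 2 ≤ 7 and |y| = 1 ≥ 1. Reading y takes M from q2 back to q2, so every xyⁱz is accepted.
With |Q| = 7, pigeonhole forces a state repeat no later than step 7; the substring read between the first and second visits to that state can be pumped.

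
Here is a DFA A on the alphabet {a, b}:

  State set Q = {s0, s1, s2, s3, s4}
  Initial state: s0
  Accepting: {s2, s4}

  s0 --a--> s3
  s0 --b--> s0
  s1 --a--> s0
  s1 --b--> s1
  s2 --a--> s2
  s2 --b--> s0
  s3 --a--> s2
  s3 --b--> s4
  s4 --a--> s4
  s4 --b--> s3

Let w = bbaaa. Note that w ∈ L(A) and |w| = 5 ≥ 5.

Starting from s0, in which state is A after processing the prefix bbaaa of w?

s2

State sequence: s0 -b-> s0 -b-> s0 -a-> s3 -a-> s2 -a-> s2

After reading 5 characters, A is in state s2.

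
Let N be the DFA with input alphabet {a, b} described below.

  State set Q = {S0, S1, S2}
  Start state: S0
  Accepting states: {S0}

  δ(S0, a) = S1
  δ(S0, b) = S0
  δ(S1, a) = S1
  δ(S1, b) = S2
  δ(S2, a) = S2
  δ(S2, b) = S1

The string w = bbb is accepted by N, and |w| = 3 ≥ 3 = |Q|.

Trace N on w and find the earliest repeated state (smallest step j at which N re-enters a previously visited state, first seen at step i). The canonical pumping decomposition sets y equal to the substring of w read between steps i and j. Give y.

b

Run of N on w = b b b:
  step 0: S0  (start)
  step 1: S0  (read b: S0→S0)   ← first repeat (S0 seen earlier)
  step 2: S0  (read b: S0→S0)
  step 3: S0  (read b: S0→S0)

So i = 0, j = 1, giving x = w[0:0] = ε, y = w[0:1] = b, z = w[1:3] = bb.
Check: |xy| = 1 ≤ 3 and |y| = 1 ≥ 1. Reading y takes N from S0 back to S0, so every xyⁱz is accepted.
With |Q| = 3, pigeonhole forces a state repeat no later than step 3; the substring read between the first and second visits to that state can be pumped.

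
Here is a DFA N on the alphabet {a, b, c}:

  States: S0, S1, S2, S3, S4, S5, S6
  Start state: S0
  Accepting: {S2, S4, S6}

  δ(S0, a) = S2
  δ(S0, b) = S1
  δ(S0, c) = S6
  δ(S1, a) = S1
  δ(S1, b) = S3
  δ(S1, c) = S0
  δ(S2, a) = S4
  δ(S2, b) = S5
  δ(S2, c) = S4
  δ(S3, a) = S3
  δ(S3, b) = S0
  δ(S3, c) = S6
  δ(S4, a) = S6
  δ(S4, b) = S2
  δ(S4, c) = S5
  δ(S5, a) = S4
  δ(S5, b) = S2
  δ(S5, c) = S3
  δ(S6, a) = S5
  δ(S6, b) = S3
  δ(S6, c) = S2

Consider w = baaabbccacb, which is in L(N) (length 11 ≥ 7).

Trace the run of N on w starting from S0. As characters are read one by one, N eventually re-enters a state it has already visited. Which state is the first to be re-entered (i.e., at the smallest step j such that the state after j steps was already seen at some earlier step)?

Run of N on w = b a a a b b c c a c b:
  step 0: S0  (start)
  step 1: S1  (read b: S0→S1)
  step 2: S1  (read a: S1→S1)   ← first repeat (S1 seen earlier)
  step 3: S1  (read a: S1→S1)
  step 4: S1  (read a: S1→S1)
  step 5: S3  (read b: S1→S3)
  step 6: S0  (read b: S3→S0)
  step 7: S6  (read c: S0→S6)
  step 8: S2  (read c: S6→S2)
  step 9: S4  (read a: S2→S4)
  step 10: S5  (read c: S4→S5)
  step 11: S2  (read b: S5→S2)

The earliest repeat is at step j = 2: N is in S1, which it already visited at step i = 1.
Pumping length from the standard proof: p = 7 (the number of states). The repeated state found above gives |xy| = j ≤ 7 and |y| = j − i ≥ 1.

S1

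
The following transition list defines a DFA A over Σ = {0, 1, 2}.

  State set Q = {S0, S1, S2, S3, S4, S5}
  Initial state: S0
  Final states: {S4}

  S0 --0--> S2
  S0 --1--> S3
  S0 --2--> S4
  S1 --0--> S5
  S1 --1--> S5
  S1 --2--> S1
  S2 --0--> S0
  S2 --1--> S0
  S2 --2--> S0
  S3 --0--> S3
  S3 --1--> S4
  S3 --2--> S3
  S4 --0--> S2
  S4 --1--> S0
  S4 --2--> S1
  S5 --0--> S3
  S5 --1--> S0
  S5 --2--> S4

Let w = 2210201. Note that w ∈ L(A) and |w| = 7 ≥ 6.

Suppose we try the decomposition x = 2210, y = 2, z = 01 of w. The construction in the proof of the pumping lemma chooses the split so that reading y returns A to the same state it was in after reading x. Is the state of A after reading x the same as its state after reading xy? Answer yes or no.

State sequence: S0 -2-> S4 -2-> S1 -1-> S5 -0-> S3 -2-> S3

After x (step 4): S3. After xy (step 5): S3.
They match, so y = 2 drives A around a cycle from S3 back to itself; pumping y any number of times keeps A in S3 before reading z, and xyⁱz ∈ L(A) for every i ≥ 0.

yes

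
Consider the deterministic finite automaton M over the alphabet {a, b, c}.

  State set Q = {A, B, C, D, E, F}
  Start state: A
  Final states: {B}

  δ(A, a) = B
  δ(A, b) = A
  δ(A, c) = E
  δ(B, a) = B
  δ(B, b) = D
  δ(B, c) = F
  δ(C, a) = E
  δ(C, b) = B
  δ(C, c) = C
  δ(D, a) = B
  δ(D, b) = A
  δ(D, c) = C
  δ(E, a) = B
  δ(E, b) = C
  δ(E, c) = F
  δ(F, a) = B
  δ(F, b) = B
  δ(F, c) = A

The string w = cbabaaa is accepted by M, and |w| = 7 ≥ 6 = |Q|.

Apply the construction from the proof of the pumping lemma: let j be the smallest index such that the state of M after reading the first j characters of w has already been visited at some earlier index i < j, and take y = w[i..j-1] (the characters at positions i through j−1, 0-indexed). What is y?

ba

Run of M on w = c b a b a a a:
  step 0: A  (start)
  step 1: E  (read c: A→E)
  step 2: C  (read b: E→C)
  step 3: E  (read a: C→E)   ← first repeat (E seen earlier)
  step 4: C  (read b: E→C)
  step 5: E  (read a: C→E)
  step 6: B  (read a: E→B)
  step 7: B  (read a: B→B)

So i = 1, j = 3, giving x = w[0:1] = c, y = w[1:3] = ba, z = w[3:7] = baaa.
Check: |xy| = 3 ≤ 6 and |y| = 2 ≥ 1. Reading y takes M from E back to E, so every xyⁱz is accepted.
Pumping length from the standard proof: p = 6 (the number of states). The repeated state found above gives |xy| = j ≤ 6 and |y| = j − i ≥ 1.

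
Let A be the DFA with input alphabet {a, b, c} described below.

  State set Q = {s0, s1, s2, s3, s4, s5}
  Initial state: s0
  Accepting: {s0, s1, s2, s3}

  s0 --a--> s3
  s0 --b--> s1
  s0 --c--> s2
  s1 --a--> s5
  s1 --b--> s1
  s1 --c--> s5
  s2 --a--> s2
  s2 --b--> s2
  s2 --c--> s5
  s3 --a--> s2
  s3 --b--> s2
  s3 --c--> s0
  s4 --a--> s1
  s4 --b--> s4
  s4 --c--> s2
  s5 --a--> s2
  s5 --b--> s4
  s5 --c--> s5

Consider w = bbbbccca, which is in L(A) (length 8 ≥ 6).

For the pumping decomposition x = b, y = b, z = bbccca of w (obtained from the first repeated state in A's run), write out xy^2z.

bbbbbccca

xy^2z = b·b·b·bbccca = bbbbbccca.
Reading y = b takes A from s1 back to s1, so after x·y·y the machine is still in s1, and z then leads to the accepting state s2. Hence bbbbbccca ∈ L(A).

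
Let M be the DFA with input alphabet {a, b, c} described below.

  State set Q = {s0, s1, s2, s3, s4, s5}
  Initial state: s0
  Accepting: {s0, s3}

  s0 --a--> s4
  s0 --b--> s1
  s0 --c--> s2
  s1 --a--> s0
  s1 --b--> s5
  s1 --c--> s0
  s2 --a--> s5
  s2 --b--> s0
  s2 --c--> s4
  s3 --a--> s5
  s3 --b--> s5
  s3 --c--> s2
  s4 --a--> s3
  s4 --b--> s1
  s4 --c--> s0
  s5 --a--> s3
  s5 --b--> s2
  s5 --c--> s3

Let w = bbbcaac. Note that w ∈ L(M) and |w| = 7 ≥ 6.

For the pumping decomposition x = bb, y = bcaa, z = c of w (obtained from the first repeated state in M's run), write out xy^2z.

bbbcaabcaac

xy^2z = bb·bcaa·bcaa·c = bbbcaabcaac.
Reading y = bcaa takes M from s5 back to s5, so after x·y·y the machine is still in s5, and z then leads to the accepting state s3. Hence bbbcaabcaac ∈ L(M).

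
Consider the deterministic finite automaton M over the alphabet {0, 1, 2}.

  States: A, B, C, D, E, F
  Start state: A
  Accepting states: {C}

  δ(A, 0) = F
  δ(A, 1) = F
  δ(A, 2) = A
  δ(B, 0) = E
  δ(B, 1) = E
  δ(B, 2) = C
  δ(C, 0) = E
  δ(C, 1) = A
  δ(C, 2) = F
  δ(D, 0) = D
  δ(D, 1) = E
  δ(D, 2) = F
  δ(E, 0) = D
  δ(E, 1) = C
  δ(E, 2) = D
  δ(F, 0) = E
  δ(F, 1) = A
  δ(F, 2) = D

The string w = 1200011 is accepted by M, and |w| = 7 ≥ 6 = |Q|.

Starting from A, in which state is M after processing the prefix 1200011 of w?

C

State sequence: A -1-> F -2-> D -0-> D -0-> D -0-> D -1-> E -1-> C

After reading 7 characters, M is in state C.
(This kind of state-tracing is the core of the pumping-lemma construction: with 6 states, pigeonhole forces a repeat within the first 6 steps.)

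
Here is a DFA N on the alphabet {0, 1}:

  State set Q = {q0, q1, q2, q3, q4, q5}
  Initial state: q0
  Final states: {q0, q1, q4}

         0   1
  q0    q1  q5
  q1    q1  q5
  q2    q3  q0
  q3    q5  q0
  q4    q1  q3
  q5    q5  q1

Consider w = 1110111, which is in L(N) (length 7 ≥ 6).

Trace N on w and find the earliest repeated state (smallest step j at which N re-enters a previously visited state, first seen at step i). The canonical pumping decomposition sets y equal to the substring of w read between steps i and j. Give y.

11

Run of N on w = 1 1 1 0 1 1 1:
  step 0: q0  (start)
  step 1: q5  (read 1: q0→q5)
  step 2: q1  (read 1: q5→q1)
  step 3: q5  (read 1: q1→q5)   ← first repeat (q5 seen earlier)
  step 4: q5  (read 0: q5→q5)
  step 5: q1  (read 1: q5→q1)
  step 6: q5  (read 1: q1→q5)
  step 7: q1  (read 1: q5→q1)

So i = 1, j = 3, giving x = w[0:1] = 1, y = w[1:3] = 11, z = w[3:7] = 0111.
Check: |xy| = 3 ≤ 6 and |y| = 2 ≥ 1. Reading y takes N from q5 back to q5, so every xyⁱz is accepted.
With |Q| = 6, pigeonhole forces a state repeat no later than step 6; the substring read between the first and second visits to that state can be pumped.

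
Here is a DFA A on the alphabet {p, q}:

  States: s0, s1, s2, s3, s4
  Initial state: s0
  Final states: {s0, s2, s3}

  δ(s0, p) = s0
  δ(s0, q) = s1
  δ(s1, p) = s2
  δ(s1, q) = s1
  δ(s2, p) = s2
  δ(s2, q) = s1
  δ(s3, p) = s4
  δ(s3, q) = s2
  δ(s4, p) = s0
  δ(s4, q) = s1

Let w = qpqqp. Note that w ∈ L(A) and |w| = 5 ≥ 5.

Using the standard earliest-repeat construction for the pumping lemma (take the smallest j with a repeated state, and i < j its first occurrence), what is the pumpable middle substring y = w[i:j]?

State sequence: s0 -q-> s1 -p-> s2 -q-> s1 -q-> s1 -p-> s2
First repeat at step 3: s1 was already visited.

So i = 1, j = 3, giving x = w[0:1] = q, y = w[1:3] = pq, z = w[3:5] = qp.
Check: |xy| = 3 ≤ 5 and |y| = 2 ≥ 1. Reading y takes A from s1 back to s1, so every xyⁱz is accepted.

pq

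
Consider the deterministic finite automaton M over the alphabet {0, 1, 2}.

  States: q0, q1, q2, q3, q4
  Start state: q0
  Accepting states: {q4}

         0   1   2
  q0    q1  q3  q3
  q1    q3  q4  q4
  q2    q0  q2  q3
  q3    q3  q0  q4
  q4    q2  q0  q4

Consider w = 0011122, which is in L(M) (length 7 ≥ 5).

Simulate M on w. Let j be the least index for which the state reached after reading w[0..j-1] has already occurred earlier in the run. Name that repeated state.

q0

State sequence: q0 -0-> q1 -0-> q3 -1-> q0 -1-> q3 -1-> q0 -2-> q3 -2-> q4
First repeat at step 3: q0 was already visited.

The earliest repeat is at step j = 3: M is in q0, which it already visited at step i = 0.
The DFA has 5 states, so the proof of the pumping lemma guarantees a repeated state among the first 5+1 visited; the segment between the two visits is the pumpable y.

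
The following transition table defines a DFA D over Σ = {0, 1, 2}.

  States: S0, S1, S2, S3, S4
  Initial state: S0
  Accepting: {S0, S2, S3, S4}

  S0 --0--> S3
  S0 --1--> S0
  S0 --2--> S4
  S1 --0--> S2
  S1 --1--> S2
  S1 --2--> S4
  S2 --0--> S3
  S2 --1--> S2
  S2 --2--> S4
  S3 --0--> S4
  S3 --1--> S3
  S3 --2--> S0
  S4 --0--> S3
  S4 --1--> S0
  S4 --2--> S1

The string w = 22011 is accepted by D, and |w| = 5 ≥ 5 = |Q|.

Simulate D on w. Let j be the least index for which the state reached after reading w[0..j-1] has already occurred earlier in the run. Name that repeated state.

Run of D on w = 2 2 0 1 1:
  step 0: S0  (start)
  step 1: S4  (read 2: S0→S4)
  step 2: S1  (read 2: S4→S1)
  step 3: S2  (read 0: S1→S2)
  step 4: S2  (read 1: S2→S2)   ← first repeat (S2 seen earlier)
  step 5: S2  (read 1: S2→S2)

The earliest repeat is at step j = 4: D is in S2, which it already visited at step i = 3.
The DFA has 5 states, so the proof of the pumping lemma guarantees a repeated state among the first 5+1 visited; the segment between the two visits is the pumpable y.

S2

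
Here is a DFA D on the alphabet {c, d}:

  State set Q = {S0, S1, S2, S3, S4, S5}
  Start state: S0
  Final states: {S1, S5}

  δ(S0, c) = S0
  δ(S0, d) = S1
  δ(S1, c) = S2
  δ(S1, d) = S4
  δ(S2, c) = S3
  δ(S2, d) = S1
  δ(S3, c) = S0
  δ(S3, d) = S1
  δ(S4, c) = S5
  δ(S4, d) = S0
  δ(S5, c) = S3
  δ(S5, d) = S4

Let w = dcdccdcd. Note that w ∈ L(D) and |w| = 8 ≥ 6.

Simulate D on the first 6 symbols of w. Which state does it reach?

State sequence: S0 -d-> S1 -c-> S2 -d-> S1 -c-> S2 -c-> S3 -d-> S1

After reading 6 characters, D is in state S1.
(This kind of state-tracing is the core of the pumping-lemma construction: with 6 states, pigeonhole forces a repeat within the first 6 steps.)

S1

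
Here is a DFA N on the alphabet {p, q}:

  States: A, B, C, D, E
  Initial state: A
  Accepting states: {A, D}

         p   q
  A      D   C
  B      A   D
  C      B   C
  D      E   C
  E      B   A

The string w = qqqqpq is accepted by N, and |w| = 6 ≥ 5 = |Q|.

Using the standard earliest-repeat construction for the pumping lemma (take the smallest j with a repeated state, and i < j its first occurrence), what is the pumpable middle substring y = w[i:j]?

State sequence: A -q-> C -q-> C -q-> C -q-> C -p-> B -q-> D
First repeat at step 2: C was already visited.

So i = 1, j = 2, giving x = w[0:1] = q, y = w[1:2] = q, z = w[2:6] = qqpq.
Check: |xy| = 2 ≤ 5 and |y| = 1 ≥ 1. Reading y takes N from C back to C, so every xyⁱz is accepted.
Since N has 5 states, any run of length ≥ 5 visits 5+1 states, so by pigeonhole some state repeats within the first 5 steps — that repeat gives the pumpable loop.

q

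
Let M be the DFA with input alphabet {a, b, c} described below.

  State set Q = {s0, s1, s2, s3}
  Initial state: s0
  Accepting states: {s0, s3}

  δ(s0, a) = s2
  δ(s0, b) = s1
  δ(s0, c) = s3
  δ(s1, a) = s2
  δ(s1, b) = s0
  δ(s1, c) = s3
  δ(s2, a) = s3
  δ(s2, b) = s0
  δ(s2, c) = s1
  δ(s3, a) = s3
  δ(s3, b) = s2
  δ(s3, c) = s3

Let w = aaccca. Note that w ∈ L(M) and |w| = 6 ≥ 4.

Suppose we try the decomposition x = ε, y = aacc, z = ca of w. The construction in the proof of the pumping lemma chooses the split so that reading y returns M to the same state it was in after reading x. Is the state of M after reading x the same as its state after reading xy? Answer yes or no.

State sequence: s0 -a-> s2 -a-> s3 -c-> s3 -c-> s3

After x (step 0): s0. After xy (step 4): s3.
They differ (s0 ≠ s3), so y is not a cycle from the state after x; this split is not the one the pumping-lemma construction produces, and pumping y need not keep the string in L(M).

no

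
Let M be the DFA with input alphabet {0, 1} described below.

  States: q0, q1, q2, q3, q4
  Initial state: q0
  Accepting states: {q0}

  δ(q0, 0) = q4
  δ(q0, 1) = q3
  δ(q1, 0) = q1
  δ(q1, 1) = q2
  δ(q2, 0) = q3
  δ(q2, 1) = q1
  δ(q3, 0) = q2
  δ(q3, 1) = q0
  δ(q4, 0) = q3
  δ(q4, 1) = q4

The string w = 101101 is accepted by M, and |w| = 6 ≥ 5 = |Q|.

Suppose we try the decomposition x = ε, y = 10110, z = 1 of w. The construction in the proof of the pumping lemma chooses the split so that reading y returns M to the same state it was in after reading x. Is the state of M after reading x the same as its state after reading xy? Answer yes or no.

State sequence: q0 -1-> q3 -0-> q2 -1-> q1 -1-> q2 -0-> q3

After x (step 0): q0. After xy (step 5): q3.
They differ (q0 ≠ q3), so y is not a cycle from the state after x; this split is not the one the pumping-lemma construction produces, and pumping y need not keep the string in L(M).

no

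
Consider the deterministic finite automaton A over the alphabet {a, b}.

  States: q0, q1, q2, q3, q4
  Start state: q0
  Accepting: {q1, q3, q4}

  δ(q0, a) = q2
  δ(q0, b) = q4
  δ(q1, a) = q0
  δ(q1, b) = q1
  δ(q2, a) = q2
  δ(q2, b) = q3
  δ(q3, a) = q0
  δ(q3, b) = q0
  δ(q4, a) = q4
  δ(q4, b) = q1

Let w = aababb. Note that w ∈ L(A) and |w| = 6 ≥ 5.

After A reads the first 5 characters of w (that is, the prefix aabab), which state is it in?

q4

State sequence: q0 -a-> q2 -a-> q2 -b-> q3 -a-> q0 -b-> q4

After reading 5 characters, A is in state q4.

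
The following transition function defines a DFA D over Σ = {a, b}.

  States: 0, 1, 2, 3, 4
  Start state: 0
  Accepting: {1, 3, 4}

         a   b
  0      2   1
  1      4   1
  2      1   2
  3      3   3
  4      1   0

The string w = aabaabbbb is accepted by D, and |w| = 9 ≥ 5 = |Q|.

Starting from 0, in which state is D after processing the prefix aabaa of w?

1

Run of D on the first 5 characters of w = a a b a a:
  step 0: 0  (start)
  step 1: 2  (read a: 0→2)
  step 2: 1  (read a: 2→1)
  step 3: 1  (read b: 1→1)
  step 4: 4  (read a: 1→4)
  step 5: 1  (read a: 4→1)

After reading 5 characters, D is in state 1.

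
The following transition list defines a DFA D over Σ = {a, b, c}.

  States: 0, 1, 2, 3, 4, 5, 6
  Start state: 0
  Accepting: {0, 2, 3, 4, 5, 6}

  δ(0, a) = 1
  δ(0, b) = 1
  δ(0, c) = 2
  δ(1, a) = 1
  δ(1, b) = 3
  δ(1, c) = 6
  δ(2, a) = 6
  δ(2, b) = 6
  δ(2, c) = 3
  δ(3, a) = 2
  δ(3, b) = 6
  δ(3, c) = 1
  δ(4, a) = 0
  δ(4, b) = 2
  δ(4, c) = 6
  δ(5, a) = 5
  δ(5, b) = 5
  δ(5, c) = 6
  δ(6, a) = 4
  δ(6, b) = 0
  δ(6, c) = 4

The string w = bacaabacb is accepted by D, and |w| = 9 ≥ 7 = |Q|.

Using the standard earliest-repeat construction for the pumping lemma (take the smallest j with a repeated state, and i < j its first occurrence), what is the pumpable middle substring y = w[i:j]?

Run of D on w = b a c a a b a c b:
  step 0: 0  (start)
  step 1: 1  (read b: 0→1)
  step 2: 1  (read a: 1→1)   ← first repeat (1 seen earlier)
  step 3: 6  (read c: 1→6)
  step 4: 4  (read a: 6→4)
  step 5: 0  (read a: 4→0)
  step 6: 1  (read b: 0→1)
  step 7: 1  (read a: 1→1)
  step 8: 6  (read c: 1→6)
  step 9: 0  (read b: 6→0)

So i = 1, j = 2, giving x = w[0:1] = b, y = w[1:2] = a, z = w[2:9] = caabacb.
Check: |xy| = 2 ≤ 7 and |y| = 1 ≥ 1. Reading y takes D from 1 back to 1, so every xyⁱz is accepted.
The DFA has 7 states, so the proof of the pumping lemma guarantees a repeated state among the first 7+1 visited; the segment between the two visits is the pumpable y.

a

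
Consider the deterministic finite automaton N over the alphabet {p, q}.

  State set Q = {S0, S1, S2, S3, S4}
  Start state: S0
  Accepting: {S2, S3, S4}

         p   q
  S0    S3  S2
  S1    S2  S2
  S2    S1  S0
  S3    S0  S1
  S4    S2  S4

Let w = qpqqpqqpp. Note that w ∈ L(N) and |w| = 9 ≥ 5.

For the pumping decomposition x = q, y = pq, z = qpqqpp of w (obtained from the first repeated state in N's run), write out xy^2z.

xy^2z = q·pq·pq·qpqqpp = qpqpqqpqqpp.
Reading y = pq takes N from S2 back to S2, so after x·y·y the machine is still in S2, and z then leads to the accepting state S2. Hence qpqpqqpqqpp ∈ L(N).

qpqpqqpqqpp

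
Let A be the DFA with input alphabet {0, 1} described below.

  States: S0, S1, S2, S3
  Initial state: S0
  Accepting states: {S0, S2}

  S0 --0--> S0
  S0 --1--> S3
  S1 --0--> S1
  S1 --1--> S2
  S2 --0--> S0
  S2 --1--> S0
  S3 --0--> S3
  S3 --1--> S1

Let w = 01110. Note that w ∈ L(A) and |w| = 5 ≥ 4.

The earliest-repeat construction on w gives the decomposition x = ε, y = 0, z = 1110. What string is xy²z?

xy^2z = ε·0·0·1110 = 001110.
Reading y = 0 takes A from S0 back to S0, so after x·y·y the machine is still in S0, and z then leads to the accepting state S0. Hence 001110 ∈ L(A).

001110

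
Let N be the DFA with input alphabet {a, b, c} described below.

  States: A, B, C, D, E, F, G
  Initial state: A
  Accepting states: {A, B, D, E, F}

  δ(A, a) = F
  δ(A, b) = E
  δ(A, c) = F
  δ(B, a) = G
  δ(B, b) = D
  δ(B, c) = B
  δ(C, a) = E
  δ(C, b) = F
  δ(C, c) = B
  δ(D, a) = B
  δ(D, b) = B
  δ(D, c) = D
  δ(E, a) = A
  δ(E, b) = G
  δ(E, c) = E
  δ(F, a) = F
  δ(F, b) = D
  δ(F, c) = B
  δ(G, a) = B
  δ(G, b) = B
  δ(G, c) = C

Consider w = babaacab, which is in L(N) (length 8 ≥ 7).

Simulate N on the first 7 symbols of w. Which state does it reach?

G

Run of N on the first 7 characters of w = b a b a a c a:
  step 0: A  (start)
  step 1: E  (read b: A→E)
  step 2: A  (read a: E→A)
  step 3: E  (read b: A→E)
  step 4: A  (read a: E→A)
  step 5: F  (read a: A→F)
  step 6: B  (read c: F→B)
  step 7: G  (read a: B→G)

After reading 7 characters, N is in state G.
(This kind of state-tracing is the core of the pumping-lemma construction: with 7 states, pigeonhole forces a repeat within the first 7 steps.)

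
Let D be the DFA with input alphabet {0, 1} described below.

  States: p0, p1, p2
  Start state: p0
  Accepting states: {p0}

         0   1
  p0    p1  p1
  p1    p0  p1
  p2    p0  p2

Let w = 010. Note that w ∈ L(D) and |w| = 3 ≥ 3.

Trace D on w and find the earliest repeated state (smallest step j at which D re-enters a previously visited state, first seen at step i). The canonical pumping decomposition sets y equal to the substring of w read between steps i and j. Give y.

State sequence: p0 -0-> p1 -1-> p1 -0-> p0
First repeat at step 2: p1 was already visited.

So i = 1, j = 2, giving x = w[0:1] = 0, y = w[1:2] = 1, z = w[2:3] = 0.
Check: |xy| = 2 ≤ 3 and |y| = 1 ≥ 1. Reading y takes D from p1 back to p1, so every xyⁱz is accepted.

1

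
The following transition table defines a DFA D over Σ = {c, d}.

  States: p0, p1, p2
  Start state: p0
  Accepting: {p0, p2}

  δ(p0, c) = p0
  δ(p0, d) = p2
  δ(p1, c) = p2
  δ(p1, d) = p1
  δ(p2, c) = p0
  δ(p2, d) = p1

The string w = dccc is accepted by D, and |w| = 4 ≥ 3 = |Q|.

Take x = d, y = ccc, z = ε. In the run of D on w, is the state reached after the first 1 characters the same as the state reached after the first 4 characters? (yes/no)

Run of D on the first 4 characters of w = d c c c:
  step 0: p0  (start)
  step 1: p2  (read d: p0→p2)
  step 2: p0  (read c: p2→p0)
  step 3: p0  (read c: p0→p0)
  step 4: p0  (read c: p0→p0)

After x (step 1): p2. After xy (step 4): p0.
They differ (p2 ≠ p0), so y is not a cycle from the state after x; this split is not the one the pumping-lemma construction produces, and pumping y need not keep the string in L(D).

no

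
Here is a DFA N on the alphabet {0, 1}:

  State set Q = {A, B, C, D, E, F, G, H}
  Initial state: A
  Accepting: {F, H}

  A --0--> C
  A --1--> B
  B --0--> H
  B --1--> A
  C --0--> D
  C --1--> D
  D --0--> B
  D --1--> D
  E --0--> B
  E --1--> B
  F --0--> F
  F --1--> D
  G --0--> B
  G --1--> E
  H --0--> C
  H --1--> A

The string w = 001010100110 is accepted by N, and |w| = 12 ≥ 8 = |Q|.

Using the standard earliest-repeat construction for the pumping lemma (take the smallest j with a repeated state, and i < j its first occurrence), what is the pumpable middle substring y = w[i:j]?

State sequence: A -0-> C -0-> D -1-> D -0-> B -1-> A -0-> C -1-> D -0-> B -0-> H -1-> A -1-> B -0-> H
First repeat at step 3: D was already visited.

So i = 2, j = 3, giving x = w[0:2] = 00, y = w[2:3] = 1, z = w[3:12] = 010100110.
Check: |xy| = 3 ≤ 8 and |y| = 1 ≥ 1. Reading y takes N from D back to D, so every xyⁱz is accepted.

1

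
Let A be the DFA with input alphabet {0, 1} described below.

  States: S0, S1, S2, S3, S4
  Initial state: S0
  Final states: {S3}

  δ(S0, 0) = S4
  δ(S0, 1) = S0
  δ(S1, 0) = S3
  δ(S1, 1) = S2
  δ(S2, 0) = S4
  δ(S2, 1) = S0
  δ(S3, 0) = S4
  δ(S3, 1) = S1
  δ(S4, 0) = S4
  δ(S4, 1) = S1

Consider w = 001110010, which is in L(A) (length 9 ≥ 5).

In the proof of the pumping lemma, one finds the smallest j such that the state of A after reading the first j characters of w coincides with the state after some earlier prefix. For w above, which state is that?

S4

State sequence: S0 -0-> S4 -0-> S4 -1-> S1 -1-> S2 -1-> S0 -0-> S4 -0-> S4 -1-> S1 -0-> S3
First repeat at step 2: S4 was already visited.

The earliest repeat is at step j = 2: A is in S4, which it already visited at step i = 1.
With |Q| = 5, pigeonhole forces a state repeat no later than step 5; the substring read between the first and second visits to that state can be pumped.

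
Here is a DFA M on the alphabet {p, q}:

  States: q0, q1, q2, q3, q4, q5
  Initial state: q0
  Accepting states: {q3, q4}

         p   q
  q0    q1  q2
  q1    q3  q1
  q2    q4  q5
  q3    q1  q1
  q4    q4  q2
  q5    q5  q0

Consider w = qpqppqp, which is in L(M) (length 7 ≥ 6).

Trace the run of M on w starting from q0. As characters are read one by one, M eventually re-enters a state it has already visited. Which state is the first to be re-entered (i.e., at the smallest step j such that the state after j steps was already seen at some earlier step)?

q2

State sequence: q0 -q-> q2 -p-> q4 -q-> q2 -p-> q4 -p-> q4 -q-> q2 -p-> q4
First repeat at step 3: q2 was already visited.

The earliest repeat is at step j = 3: M is in q2, which it already visited at step i = 1.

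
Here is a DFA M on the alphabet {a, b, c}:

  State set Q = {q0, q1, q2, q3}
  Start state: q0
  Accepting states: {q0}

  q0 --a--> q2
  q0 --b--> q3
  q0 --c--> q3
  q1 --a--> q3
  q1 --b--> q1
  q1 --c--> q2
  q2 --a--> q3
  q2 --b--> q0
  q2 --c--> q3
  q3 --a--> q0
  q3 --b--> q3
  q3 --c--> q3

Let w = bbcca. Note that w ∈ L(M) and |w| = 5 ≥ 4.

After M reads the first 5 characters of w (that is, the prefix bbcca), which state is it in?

State sequence: q0 -b-> q3 -b-> q3 -c-> q3 -c-> q3 -a-> q0

After reading 5 characters, M is in state q0.

q0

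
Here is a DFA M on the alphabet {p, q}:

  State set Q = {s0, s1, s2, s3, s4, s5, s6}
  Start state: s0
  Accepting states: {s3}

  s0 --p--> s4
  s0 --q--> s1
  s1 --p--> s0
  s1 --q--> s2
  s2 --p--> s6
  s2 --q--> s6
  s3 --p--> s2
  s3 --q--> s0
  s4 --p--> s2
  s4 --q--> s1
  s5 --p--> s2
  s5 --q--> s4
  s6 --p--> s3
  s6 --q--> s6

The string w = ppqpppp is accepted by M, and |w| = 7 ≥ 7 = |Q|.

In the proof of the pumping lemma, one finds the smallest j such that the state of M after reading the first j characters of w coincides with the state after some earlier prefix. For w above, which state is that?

s2

State sequence: s0 -p-> s4 -p-> s2 -q-> s6 -p-> s3 -p-> s2 -p-> s6 -p-> s3
First repeat at step 5: s2 was already visited.

The earliest repeat is at step j = 5: M is in s2, which it already visited at step i = 2.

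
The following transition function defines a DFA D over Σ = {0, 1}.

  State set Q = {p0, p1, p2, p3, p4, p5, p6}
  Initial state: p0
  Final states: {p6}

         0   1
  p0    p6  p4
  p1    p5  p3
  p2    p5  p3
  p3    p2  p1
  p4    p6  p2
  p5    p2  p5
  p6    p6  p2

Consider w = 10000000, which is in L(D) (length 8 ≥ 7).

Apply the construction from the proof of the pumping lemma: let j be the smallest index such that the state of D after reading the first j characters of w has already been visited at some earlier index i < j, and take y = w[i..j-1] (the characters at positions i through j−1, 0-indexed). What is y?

0

Run of D on w = 1 0 0 0 0 0 0 0:
  step 0: p0  (start)
  step 1: p4  (read 1: p0→p4)
  step 2: p6  (read 0: p4→p6)
  step 3: p6  (read 0: p6→p6)   ← first repeat (p6 seen earlier)
  step 4: p6  (read 0: p6→p6)
  step 5: p6  (read 0: p6→p6)
  step 6: p6  (read 0: p6→p6)
  step 7: p6  (read 0: p6→p6)
  step 8: p6  (read 0: p6→p6)

So i = 2, j = 3, giving x = w[0:2] = 10, y = w[2:3] = 0, z = w[3:8] = 00000.
Check: |xy| = 3 ≤ 7 and |y| = 1 ≥ 1. Reading y takes D from p6 back to p6, so every xyⁱz is accepted.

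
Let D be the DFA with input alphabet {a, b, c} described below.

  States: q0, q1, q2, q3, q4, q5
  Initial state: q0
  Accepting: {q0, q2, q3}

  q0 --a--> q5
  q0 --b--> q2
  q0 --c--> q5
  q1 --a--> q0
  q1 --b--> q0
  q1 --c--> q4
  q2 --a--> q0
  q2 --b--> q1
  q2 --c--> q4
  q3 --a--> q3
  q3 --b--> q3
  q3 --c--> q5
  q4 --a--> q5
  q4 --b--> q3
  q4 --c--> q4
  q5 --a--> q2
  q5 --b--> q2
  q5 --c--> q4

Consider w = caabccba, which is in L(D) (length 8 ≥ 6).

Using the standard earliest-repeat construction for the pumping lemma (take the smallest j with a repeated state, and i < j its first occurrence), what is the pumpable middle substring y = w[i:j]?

caa

State sequence: q0 -c-> q5 -a-> q2 -a-> q0 -b-> q2 -c-> q4 -c-> q4 -b-> q3 -a-> q3
First repeat at step 3: q0 was already visited.

So i = 0, j = 3, giving x = w[0:0] = ε, y = w[0:3] = caa, z = w[3:8] = bccba.
Check: |xy| = 3 ≤ 6 and |y| = 3 ≥ 1. Reading y takes D from q0 back to q0, so every xyⁱz is accepted.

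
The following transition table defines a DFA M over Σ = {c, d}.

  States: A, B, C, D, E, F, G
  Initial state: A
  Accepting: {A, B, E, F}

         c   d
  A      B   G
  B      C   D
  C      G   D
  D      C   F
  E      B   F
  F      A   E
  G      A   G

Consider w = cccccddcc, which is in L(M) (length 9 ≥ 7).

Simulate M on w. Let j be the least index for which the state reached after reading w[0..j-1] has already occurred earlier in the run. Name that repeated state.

A

Run of M on w = c c c c c d d c c:
  step 0: A  (start)
  step 1: B  (read c: A→B)
  step 2: C  (read c: B→C)
  step 3: G  (read c: C→G)
  step 4: A  (read c: G→A)   ← first repeat (A seen earlier)
  step 5: B  (read c: A→B)
  step 6: D  (read d: B→D)
  step 7: F  (read d: D→F)
  step 8: A  (read c: F→A)
  step 9: B  (read c: A→B)

The earliest repeat is at step j = 4: M is in A, which it already visited at step i = 0.
Pumping length from the standard proof: p = 7 (the number of states). The repeated state found above gives |xy| = j ≤ 7 and |y| = j − i ≥ 1.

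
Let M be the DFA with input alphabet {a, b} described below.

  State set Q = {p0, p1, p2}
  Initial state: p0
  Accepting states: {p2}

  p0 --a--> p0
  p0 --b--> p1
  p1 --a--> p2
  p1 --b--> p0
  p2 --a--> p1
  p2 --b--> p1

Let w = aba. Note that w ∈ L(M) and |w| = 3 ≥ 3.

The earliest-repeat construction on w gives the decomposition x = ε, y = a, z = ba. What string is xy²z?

aaba

xy^2z = ε·a·a·ba = aaba.
Reading y = a takes M from p0 back to p0, so after x·y·y the machine is still in p0, and z then leads to the accepting state p2. Hence aaba ∈ L(M).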